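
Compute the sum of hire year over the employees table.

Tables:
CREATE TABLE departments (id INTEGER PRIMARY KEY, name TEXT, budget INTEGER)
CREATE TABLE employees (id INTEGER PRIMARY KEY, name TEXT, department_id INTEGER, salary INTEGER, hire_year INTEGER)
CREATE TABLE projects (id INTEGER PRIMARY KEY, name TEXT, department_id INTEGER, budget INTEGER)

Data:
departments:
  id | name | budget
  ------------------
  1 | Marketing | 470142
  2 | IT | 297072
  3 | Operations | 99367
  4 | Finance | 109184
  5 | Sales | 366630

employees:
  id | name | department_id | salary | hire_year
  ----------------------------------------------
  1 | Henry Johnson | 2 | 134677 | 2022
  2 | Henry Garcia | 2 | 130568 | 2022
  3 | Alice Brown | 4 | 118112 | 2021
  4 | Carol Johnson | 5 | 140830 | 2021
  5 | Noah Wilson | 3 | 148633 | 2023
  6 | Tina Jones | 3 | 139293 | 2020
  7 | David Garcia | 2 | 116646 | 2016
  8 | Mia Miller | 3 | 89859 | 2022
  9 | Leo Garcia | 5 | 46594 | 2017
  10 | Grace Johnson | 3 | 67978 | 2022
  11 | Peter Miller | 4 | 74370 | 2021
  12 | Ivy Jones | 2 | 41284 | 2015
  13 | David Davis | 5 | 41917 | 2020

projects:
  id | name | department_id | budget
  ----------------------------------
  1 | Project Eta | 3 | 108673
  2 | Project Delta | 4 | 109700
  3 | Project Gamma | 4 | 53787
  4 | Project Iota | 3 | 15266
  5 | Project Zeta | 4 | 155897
SELECT SUM(hire_year) FROM employees

Execution result:
26262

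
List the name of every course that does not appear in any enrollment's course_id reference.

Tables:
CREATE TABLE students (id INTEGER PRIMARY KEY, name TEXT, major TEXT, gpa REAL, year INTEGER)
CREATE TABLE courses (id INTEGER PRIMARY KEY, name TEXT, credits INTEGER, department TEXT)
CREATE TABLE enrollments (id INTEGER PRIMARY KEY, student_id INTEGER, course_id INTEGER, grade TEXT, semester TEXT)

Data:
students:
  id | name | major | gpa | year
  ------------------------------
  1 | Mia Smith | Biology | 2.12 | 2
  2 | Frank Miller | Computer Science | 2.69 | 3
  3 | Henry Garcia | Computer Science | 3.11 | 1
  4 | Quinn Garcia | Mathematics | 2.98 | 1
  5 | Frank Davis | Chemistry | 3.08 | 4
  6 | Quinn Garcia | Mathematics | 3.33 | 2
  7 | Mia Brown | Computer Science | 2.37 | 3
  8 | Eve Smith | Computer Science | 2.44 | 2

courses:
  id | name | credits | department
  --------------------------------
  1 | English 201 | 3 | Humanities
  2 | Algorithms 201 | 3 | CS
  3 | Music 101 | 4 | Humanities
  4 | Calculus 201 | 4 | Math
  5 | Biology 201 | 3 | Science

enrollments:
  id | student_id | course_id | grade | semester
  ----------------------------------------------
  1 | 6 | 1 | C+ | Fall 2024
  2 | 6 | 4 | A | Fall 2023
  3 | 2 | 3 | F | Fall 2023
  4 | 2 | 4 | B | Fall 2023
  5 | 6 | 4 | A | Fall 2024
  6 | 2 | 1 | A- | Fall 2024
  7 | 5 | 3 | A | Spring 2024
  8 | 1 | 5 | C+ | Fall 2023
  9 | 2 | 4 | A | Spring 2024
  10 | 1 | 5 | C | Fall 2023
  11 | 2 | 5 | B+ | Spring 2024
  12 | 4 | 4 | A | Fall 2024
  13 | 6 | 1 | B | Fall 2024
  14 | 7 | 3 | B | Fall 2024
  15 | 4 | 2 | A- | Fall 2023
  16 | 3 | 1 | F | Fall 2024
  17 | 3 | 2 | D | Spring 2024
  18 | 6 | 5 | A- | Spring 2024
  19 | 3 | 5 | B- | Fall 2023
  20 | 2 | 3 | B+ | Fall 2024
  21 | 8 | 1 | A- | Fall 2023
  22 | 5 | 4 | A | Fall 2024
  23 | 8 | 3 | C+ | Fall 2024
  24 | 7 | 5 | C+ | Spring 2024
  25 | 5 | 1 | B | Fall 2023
SELECT p.name FROM courses p LEFT JOIN enrollments c ON c.course_id = p.id WHERE c.id IS NULL

Execution result:
(no rows)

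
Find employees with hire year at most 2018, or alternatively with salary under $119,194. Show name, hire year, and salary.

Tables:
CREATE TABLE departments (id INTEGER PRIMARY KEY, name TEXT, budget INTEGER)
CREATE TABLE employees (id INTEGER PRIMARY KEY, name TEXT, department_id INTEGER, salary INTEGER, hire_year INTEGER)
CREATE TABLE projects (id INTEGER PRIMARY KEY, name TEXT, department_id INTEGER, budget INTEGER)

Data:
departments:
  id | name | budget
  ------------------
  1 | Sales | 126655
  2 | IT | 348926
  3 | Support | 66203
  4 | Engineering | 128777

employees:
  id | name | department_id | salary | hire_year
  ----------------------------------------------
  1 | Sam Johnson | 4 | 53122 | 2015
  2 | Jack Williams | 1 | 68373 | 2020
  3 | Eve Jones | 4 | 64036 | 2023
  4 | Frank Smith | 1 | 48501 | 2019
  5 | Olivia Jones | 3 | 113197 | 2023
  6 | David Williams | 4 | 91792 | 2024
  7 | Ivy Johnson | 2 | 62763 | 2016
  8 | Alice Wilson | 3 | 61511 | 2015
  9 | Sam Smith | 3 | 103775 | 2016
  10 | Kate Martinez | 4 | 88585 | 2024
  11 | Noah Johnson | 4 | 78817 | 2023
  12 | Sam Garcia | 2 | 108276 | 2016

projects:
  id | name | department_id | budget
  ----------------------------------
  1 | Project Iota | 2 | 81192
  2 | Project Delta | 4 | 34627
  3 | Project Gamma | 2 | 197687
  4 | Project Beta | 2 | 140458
SELECT name, hire_year, salary FROM employees WHERE hire_year <= 2018 OR salary < 119194

Execution result:
name | hire_year | salary
Sam Johnson | 2015 | 53122
Jack Williams | 2020 | 68373
Eve Jones | 2023 | 64036
Frank Smith | 2019 | 48501
Olivia Jones | 2023 | 113197
David Williams | 2024 | 91792
Ivy Johnson | 2016 | 62763
Alice Wilson | 2015 | 61511
Sam Smith | 2016 | 103775
Kate Martinez | 2024 | 88585
Noah Johnson | 2023 | 78817
Sam Garcia | 2016 | 108276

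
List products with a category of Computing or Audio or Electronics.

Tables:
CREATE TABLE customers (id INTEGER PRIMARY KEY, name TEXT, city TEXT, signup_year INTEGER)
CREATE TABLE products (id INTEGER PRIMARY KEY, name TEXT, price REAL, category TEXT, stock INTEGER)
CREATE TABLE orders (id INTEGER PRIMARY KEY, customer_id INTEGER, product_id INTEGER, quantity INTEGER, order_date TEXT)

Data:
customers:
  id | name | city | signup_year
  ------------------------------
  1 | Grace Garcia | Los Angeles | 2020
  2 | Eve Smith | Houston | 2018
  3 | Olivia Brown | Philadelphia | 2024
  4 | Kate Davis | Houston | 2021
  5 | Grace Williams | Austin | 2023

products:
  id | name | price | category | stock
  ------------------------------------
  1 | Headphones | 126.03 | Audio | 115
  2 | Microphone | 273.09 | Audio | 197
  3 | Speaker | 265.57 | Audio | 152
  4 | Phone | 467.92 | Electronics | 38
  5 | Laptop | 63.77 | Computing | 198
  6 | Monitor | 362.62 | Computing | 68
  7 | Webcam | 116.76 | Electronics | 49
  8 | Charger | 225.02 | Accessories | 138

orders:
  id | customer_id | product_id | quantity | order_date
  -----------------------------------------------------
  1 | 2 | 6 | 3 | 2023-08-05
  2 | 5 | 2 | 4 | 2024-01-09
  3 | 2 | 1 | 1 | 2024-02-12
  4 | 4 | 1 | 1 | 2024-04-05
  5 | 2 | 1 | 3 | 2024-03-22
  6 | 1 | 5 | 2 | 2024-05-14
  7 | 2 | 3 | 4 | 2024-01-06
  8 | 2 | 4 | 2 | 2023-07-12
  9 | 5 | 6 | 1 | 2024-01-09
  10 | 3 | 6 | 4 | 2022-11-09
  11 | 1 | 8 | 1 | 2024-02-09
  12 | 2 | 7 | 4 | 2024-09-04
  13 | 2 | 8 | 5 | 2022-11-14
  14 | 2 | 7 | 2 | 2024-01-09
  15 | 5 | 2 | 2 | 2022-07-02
SELECT name, category FROM products WHERE category IN ('Computing', 'Audio', 'Electronics')

Execution result:
name | category
Headphones | Audio
Microphone | Audio
Speaker | Audio
Phone | Electronics
Laptop | Computing
Monitor | Computing
Webcam | Electronics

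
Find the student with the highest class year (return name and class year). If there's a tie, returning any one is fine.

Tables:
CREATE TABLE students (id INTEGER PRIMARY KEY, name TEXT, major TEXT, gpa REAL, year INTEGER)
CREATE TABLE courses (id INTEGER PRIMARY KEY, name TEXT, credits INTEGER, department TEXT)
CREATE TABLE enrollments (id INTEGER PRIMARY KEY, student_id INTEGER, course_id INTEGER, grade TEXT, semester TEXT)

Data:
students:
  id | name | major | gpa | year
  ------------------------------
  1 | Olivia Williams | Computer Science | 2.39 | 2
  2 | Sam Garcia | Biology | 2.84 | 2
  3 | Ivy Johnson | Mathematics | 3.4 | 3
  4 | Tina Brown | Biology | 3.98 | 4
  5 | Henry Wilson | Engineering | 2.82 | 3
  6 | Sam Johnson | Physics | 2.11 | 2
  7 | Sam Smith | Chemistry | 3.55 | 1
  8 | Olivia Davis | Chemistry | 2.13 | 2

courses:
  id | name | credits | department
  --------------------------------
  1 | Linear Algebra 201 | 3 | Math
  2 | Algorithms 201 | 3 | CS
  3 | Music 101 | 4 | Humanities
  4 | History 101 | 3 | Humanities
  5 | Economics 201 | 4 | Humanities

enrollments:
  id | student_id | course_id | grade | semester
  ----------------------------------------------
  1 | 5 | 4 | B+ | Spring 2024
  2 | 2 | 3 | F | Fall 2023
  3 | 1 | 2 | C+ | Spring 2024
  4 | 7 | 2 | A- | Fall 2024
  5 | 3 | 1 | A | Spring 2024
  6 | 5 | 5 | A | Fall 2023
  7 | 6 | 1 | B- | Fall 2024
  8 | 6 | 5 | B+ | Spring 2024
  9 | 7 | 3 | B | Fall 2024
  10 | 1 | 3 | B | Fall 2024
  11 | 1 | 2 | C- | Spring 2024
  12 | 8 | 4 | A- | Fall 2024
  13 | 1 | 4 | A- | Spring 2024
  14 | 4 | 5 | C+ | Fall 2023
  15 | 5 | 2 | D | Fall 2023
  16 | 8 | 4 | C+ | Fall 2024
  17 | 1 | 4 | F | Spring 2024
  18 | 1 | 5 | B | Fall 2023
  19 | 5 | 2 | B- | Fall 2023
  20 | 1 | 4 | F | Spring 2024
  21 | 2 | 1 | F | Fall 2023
SELECT name, year FROM students ORDER BY year DESC LIMIT 1

Execution result:
name | year
Tina Brown | 4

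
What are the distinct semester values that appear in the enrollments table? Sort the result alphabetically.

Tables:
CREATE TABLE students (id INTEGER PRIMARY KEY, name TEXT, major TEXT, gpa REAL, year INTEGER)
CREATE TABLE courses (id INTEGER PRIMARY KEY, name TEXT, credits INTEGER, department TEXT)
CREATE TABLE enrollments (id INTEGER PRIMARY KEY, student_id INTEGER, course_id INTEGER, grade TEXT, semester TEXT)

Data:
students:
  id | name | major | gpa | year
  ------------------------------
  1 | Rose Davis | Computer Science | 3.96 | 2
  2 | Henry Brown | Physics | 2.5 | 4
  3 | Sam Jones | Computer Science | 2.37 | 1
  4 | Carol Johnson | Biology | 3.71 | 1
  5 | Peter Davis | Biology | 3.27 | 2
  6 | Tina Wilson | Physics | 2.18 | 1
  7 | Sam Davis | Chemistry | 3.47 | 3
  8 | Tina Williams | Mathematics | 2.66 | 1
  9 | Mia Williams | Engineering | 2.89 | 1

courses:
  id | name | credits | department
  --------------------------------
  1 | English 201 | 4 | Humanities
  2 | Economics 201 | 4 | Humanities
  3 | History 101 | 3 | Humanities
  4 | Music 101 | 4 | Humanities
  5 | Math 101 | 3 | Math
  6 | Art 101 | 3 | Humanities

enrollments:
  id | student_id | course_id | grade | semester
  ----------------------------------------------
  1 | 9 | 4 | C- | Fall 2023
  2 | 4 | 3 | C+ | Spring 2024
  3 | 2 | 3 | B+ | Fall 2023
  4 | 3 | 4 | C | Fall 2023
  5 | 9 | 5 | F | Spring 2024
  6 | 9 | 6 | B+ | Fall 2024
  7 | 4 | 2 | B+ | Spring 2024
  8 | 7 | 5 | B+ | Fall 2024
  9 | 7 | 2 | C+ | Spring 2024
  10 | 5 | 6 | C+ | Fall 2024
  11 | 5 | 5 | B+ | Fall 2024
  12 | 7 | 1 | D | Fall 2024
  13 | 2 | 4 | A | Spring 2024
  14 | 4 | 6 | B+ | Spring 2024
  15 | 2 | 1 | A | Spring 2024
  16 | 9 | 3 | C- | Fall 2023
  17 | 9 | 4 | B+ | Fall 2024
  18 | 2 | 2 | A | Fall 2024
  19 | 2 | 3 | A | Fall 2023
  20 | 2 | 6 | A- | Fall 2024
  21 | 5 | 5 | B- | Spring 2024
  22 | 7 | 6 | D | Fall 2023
SELECT DISTINCT semester FROM enrollments ORDER BY semester

Execution result:
semester
Fall 2023
Fall 2024
Spring 2024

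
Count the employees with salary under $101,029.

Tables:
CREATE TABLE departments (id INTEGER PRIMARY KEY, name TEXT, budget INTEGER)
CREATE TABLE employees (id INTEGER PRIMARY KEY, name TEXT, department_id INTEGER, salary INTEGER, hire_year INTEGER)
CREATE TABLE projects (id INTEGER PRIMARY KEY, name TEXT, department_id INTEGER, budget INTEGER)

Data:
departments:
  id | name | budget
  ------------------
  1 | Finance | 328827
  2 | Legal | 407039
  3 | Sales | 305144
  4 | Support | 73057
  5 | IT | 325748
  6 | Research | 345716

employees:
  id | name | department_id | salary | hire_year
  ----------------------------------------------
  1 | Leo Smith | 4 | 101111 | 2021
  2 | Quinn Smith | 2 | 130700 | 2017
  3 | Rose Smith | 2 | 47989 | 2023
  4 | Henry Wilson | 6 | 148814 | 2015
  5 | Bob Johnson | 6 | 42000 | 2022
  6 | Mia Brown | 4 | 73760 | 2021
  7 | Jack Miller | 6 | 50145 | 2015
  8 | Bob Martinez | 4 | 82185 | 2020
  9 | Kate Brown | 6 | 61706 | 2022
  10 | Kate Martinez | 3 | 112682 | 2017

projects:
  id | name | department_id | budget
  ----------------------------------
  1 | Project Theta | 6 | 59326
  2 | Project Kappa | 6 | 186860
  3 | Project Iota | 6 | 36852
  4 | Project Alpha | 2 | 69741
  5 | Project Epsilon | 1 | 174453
SELECT COUNT(*) FROM employees WHERE salary < 101029

Execution result:
6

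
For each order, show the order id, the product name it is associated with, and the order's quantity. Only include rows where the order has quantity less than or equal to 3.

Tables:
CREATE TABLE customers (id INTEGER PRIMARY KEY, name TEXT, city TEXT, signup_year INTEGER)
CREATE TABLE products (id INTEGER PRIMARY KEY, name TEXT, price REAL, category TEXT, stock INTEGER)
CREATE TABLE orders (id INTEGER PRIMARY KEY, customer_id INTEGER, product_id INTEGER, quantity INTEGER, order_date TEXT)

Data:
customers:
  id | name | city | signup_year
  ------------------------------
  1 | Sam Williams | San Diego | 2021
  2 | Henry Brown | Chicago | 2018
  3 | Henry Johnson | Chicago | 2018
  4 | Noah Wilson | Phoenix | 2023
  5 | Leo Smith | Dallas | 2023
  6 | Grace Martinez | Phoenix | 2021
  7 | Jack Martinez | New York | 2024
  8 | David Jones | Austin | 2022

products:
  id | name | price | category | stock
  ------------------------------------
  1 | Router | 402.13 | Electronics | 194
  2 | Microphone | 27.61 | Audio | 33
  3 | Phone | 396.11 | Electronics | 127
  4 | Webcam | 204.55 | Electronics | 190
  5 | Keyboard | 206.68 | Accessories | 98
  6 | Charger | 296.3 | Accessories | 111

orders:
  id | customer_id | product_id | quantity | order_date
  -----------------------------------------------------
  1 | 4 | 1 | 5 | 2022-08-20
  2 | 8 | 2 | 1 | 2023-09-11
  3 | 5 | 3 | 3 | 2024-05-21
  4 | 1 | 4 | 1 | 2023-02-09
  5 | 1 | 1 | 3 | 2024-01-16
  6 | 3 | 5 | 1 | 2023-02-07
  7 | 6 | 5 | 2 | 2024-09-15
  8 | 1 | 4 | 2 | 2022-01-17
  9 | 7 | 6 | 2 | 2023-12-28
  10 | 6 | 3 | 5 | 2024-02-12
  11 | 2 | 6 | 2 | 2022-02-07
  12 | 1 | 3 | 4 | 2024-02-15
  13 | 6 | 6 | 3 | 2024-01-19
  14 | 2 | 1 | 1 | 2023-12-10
SELECT c.id, p.name AS product, c.quantity FROM orders c JOIN products p ON c.product_id = p.id WHERE c.quantity <= 3

Execution result:
id | product | quantity
2 | Microphone | 1
3 | Phone | 3
4 | Webcam | 1
5 | Router | 3
6 | Keyboard | 1
7 | Keyboard | 2
8 | Webcam | 2
9 | Charger | 2
11 | Charger | 2
13 | Charger | 3
14 | Router | 1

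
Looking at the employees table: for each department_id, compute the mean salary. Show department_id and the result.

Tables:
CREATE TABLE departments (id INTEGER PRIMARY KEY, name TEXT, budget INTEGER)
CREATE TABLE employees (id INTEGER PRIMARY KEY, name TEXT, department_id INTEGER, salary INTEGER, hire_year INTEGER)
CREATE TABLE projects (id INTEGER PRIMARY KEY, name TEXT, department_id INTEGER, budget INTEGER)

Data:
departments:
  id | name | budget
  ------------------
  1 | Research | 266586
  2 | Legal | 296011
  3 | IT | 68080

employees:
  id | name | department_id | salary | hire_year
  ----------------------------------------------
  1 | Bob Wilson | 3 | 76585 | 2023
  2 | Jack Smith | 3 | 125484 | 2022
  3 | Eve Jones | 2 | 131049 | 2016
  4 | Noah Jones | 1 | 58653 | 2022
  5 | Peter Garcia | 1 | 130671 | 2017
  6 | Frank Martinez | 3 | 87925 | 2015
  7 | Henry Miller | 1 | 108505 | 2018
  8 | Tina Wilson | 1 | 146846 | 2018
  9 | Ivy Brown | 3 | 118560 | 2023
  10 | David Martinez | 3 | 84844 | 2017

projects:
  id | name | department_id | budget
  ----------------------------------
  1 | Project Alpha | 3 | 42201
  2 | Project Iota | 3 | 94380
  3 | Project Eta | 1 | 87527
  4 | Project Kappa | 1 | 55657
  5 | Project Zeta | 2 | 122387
SELECT department_id, AVG(salary) AS avg_salary FROM employees GROUP BY department_id

Execution result:
department_id | avg_salary
1 | 111168.75
2 | 131049.00
3 | 98679.60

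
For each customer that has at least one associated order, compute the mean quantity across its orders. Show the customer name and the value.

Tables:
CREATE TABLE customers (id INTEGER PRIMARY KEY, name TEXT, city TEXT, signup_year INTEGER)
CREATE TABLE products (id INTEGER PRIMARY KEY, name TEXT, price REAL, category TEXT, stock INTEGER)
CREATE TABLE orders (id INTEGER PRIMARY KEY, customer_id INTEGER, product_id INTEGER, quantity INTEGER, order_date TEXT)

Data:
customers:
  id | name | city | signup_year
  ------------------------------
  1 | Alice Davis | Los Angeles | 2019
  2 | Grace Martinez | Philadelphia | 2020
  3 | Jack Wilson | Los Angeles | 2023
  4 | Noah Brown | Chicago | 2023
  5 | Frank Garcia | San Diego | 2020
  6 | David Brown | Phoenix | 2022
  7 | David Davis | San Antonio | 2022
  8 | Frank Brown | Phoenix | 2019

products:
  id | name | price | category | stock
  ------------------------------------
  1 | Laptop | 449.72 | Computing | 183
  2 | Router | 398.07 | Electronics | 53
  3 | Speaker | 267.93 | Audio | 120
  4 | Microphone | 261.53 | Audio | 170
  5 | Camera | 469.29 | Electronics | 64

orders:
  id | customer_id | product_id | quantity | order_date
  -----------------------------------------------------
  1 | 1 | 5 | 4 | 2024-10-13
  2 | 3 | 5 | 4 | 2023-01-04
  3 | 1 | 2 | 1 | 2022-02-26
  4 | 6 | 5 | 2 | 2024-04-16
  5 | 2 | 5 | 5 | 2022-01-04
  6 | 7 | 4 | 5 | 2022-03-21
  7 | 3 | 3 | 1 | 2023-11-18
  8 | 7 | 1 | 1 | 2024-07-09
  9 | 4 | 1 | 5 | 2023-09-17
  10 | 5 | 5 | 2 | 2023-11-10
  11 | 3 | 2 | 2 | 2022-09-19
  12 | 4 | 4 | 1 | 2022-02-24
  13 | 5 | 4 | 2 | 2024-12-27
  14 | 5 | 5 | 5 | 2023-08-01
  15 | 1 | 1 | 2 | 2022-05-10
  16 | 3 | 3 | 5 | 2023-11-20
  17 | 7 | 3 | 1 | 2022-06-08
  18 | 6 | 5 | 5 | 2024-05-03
SELECT p.name, AVG(c.quantity) AS avg_quantity FROM orders c JOIN customers p ON c.customer_id = p.id GROUP BY p.id, p.name

Execution result:
name | avg_quantity
Alice Davis | 2.33
Grace Martinez | 5.00
Jack Wilson | 3.00
Noah Brown | 3.00
Frank Garcia | 3.00
David Brown | 3.50
David Davis | 2.33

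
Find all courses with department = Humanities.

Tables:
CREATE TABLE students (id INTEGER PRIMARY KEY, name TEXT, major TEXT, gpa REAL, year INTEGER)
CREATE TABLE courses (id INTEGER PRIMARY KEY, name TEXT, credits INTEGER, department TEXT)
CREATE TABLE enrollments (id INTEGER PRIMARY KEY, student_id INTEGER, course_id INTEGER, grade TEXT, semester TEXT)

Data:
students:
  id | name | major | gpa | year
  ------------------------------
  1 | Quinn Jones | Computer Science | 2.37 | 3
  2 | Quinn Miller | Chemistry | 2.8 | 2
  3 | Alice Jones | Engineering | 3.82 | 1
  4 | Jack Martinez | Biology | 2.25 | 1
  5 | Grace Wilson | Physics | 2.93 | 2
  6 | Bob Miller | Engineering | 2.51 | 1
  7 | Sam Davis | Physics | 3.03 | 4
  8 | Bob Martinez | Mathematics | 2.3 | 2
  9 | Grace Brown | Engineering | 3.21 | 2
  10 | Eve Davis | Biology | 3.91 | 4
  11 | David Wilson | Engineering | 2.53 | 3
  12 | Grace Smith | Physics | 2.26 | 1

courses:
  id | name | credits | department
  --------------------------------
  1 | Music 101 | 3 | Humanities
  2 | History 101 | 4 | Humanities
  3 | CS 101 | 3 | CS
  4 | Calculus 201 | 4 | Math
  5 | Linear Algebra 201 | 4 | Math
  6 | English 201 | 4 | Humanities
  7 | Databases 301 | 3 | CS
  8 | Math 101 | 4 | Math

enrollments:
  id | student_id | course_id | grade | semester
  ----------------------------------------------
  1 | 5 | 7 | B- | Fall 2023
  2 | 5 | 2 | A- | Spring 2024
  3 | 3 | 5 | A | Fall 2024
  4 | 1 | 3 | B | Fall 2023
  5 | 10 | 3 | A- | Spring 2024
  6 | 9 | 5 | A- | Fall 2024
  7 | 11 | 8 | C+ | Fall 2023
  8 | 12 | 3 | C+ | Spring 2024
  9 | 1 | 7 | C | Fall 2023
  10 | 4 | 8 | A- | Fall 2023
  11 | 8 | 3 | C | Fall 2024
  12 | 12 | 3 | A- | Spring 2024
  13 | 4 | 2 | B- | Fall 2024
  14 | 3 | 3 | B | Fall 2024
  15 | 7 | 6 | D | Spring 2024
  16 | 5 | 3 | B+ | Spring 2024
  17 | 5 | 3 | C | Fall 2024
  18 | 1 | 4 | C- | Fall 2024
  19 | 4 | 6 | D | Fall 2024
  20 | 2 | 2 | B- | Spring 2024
SELECT name, department FROM courses WHERE department = 'Humanities'

Execution result:
name | department
Music 101 | Humanities
History 101 | Humanities
English 201 | Humanities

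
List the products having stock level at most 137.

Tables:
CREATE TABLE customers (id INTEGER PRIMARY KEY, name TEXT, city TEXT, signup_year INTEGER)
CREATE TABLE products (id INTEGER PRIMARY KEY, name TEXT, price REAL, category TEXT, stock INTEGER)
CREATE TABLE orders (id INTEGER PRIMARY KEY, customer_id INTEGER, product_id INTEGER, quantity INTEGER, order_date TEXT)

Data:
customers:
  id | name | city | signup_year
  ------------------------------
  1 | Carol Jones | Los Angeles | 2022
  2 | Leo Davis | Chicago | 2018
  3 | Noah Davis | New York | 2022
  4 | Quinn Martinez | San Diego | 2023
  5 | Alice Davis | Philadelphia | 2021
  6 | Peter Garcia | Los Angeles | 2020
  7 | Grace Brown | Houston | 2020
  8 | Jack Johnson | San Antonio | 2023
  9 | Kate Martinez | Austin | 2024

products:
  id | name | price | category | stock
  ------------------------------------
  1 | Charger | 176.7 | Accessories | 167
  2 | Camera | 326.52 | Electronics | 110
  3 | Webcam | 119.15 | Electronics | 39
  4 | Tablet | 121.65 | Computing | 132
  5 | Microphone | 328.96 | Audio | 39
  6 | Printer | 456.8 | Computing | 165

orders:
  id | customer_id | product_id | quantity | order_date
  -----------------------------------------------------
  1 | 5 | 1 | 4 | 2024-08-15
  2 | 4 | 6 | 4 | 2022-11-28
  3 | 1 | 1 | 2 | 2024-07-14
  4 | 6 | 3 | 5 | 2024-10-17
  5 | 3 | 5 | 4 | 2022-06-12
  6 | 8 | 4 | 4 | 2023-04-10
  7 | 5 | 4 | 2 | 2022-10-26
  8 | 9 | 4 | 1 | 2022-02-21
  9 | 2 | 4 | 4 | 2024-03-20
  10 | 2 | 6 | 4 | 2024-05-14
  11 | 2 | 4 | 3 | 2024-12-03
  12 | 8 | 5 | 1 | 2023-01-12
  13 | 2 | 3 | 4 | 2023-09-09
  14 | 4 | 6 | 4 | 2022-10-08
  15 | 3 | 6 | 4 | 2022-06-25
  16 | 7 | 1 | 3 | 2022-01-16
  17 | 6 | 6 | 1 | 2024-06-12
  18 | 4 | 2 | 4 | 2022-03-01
SELECT name, stock FROM products WHERE stock <= 137

Execution result:
name | stock
Camera | 110
Webcam | 39
Tablet | 132
Microphone | 39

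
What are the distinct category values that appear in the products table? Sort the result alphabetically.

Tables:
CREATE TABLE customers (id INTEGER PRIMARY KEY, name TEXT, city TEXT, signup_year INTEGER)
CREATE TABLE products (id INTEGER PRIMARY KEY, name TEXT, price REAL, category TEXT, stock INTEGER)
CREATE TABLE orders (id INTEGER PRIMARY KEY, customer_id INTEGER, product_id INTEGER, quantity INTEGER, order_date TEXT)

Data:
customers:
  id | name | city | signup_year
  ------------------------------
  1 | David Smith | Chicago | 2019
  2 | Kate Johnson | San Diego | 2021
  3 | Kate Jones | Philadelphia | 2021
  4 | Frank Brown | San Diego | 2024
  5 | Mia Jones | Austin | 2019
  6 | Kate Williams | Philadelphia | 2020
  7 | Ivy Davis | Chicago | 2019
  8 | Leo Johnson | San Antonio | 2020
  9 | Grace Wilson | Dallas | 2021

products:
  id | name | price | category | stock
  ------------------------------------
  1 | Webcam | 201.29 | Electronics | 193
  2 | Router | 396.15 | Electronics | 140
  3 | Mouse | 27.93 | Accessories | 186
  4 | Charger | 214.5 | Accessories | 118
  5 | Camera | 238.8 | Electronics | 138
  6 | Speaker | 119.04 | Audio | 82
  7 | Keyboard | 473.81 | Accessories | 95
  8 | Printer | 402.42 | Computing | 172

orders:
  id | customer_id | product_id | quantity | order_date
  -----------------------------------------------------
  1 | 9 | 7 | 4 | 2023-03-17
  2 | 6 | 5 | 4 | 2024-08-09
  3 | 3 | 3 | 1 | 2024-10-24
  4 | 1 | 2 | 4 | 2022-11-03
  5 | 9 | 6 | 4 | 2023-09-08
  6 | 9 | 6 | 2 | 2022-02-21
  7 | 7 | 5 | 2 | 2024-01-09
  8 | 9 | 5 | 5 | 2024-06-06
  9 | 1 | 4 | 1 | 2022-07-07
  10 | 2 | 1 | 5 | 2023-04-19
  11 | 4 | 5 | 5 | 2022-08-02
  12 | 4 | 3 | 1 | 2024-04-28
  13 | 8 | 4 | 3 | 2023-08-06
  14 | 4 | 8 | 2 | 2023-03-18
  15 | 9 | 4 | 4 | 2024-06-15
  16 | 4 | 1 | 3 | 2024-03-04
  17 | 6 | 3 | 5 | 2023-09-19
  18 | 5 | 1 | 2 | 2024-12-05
SELECT DISTINCT category FROM products ORDER BY category

Execution result:
category
Accessories
Audio
Computing
Electronics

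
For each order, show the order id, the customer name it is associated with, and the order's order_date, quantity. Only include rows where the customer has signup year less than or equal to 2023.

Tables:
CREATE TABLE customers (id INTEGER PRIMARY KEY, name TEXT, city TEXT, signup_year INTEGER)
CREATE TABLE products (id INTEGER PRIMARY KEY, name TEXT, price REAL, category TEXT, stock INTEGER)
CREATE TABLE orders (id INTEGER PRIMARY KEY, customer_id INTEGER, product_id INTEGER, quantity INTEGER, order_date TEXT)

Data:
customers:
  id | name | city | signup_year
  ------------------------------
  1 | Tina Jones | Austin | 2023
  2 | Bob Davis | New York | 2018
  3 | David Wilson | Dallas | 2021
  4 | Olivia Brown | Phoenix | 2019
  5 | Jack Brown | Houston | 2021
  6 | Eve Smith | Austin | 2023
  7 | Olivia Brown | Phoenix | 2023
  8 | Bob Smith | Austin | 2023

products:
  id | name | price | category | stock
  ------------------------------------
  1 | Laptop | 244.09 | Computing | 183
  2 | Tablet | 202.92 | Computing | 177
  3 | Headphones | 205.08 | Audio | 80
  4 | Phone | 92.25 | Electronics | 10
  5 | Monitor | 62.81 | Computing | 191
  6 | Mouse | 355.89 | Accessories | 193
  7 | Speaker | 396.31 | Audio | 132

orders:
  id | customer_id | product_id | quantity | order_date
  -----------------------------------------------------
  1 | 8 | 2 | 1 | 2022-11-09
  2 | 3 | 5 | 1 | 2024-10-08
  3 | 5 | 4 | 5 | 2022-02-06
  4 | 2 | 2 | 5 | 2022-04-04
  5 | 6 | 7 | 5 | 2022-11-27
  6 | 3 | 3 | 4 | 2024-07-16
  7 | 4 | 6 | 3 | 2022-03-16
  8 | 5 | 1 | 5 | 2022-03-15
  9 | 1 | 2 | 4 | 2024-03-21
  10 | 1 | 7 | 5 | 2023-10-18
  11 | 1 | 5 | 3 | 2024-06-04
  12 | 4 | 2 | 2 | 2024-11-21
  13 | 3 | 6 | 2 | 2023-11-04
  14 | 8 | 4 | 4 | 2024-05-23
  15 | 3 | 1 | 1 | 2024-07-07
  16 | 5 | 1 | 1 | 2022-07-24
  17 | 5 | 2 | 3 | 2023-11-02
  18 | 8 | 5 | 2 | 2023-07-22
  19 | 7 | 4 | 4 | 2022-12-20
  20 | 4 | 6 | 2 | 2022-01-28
SELECT c.id, p.name AS customer, c.order_date, c.quantity FROM orders c JOIN customers p ON c.customer_id = p.id WHERE p.signup_year <= 2023

Execution result:
id | customer | order_date | quantity
1 | Bob Smith | 2022-11-09 | 1
2 | David Wilson | 2024-10-08 | 1
3 | Jack Brown | 2022-02-06 | 5
4 | Bob Davis | 2022-04-04 | 5
5 | Eve Smith | 2022-11-27 | 5
6 | David Wilson | 2024-07-16 | 4
7 | Olivia Brown | 2022-03-16 | 3
8 | Jack Brown | 2022-03-15 | 5
9 | Tina Jones | 2024-03-21 | 4
10 | Tina Jones | 2023-10-18 | 5
11 | Tina Jones | 2024-06-04 | 3
12 | Olivia Brown | 2024-11-21 | 2
13 | David Wilson | 2023-11-04 | 2
14 | Bob Smith | 2024-05-23 | 4
15 | David Wilson | 2024-07-07 | 1
16 | Jack Brown | 2022-07-24 | 1
17 | Jack Brown | 2023-11-02 | 3
18 | Bob Smith | 2023-07-22 | 2
19 | Olivia Brown | 2022-12-20 | 4
20 | Olivia Brown | 2022-01-28 | 2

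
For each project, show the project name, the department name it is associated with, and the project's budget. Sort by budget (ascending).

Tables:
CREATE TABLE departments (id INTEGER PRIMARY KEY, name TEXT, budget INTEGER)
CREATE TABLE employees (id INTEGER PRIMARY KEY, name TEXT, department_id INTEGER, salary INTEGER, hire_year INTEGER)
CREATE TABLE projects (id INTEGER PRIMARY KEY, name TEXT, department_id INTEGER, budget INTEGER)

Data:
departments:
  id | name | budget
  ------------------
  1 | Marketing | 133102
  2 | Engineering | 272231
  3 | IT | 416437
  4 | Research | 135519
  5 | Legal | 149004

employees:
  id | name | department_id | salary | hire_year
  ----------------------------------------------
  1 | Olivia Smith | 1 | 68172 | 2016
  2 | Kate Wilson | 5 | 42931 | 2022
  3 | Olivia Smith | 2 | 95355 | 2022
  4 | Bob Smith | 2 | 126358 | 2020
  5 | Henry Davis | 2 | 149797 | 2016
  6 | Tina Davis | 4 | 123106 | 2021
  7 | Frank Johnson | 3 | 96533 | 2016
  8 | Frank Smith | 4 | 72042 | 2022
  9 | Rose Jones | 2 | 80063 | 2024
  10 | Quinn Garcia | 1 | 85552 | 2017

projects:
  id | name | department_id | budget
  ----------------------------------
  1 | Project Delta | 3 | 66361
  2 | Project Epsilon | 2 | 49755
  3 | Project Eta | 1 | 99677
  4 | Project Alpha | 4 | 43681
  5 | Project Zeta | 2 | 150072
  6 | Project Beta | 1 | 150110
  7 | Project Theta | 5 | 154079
SELECT c.name, p.name AS department, c.budget FROM projects c JOIN departments p ON c.department_id = p.id ORDER BY c.budget ASC

Execution result:
name | department | budget
Project Alpha | Research | 43681
Project Epsilon | Engineering | 49755
Project Delta | IT | 66361
Project Eta | Marketing | 99677
Project Zeta | Engineering | 150072
Project Beta | Marketing | 150110
Project Theta | Legal | 154079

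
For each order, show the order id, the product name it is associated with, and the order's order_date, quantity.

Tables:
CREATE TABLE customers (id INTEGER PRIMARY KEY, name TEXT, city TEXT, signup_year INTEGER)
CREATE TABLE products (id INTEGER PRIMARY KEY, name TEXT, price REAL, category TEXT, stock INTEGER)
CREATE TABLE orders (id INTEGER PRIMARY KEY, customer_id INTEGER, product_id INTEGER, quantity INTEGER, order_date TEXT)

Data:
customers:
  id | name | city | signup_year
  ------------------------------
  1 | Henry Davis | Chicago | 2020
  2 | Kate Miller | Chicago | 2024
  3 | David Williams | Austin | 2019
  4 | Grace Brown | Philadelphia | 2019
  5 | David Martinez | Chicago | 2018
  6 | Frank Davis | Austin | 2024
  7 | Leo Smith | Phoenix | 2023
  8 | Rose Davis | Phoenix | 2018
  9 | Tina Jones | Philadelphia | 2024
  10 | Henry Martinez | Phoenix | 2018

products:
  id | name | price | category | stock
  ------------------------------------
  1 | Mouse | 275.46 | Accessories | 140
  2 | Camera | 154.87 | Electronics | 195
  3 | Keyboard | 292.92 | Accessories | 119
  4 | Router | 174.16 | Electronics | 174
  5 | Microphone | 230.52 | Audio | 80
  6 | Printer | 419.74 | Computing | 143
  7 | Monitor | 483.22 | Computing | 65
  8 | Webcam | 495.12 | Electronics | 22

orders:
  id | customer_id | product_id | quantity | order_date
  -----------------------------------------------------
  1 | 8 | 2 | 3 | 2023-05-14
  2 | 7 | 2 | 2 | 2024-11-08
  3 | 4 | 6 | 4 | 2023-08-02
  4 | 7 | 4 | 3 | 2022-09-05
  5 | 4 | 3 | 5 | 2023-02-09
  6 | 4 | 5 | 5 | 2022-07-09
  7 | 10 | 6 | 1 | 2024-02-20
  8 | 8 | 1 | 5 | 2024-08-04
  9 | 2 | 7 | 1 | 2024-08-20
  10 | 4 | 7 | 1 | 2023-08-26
SELECT c.id, p.name AS product, c.order_date, c.quantity FROM orders c JOIN products p ON c.product_id = p.id

Execution result:
id | product | order_date | quantity
1 | Camera | 2023-05-14 | 3
2 | Camera | 2024-11-08 | 2
3 | Printer | 2023-08-02 | 4
4 | Router | 2022-09-05 | 3
5 | Keyboard | 2023-02-09 | 5
6 | Microphone | 2022-07-09 | 5
7 | Printer | 2024-02-20 | 1
8 | Mouse | 2024-08-04 | 5
9 | Monitor | 2024-08-20 | 1
10 | Monitor | 2023-08-26 | 1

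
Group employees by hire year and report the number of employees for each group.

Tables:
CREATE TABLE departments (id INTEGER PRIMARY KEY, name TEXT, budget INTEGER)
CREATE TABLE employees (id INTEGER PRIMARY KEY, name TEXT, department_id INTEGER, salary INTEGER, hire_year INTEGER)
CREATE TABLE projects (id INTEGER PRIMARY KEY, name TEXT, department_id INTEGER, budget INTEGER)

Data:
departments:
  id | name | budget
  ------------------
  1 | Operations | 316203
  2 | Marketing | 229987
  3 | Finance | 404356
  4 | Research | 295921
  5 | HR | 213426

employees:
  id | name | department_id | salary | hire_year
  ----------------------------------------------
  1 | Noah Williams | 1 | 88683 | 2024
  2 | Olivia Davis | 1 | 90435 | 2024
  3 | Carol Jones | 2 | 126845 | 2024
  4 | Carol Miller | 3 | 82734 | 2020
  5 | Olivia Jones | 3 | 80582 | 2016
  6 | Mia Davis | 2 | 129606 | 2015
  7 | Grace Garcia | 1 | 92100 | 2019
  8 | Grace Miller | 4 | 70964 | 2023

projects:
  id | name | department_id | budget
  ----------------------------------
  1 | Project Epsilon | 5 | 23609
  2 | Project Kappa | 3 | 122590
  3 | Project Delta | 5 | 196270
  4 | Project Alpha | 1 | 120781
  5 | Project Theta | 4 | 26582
SELECT hire_year, COUNT(*) AS n FROM employees GROUP BY hire_year

Execution result:
hire_year | n
2015 | 1
2016 | 1
2019 | 1
2020 | 1
2023 | 1
2024 | 3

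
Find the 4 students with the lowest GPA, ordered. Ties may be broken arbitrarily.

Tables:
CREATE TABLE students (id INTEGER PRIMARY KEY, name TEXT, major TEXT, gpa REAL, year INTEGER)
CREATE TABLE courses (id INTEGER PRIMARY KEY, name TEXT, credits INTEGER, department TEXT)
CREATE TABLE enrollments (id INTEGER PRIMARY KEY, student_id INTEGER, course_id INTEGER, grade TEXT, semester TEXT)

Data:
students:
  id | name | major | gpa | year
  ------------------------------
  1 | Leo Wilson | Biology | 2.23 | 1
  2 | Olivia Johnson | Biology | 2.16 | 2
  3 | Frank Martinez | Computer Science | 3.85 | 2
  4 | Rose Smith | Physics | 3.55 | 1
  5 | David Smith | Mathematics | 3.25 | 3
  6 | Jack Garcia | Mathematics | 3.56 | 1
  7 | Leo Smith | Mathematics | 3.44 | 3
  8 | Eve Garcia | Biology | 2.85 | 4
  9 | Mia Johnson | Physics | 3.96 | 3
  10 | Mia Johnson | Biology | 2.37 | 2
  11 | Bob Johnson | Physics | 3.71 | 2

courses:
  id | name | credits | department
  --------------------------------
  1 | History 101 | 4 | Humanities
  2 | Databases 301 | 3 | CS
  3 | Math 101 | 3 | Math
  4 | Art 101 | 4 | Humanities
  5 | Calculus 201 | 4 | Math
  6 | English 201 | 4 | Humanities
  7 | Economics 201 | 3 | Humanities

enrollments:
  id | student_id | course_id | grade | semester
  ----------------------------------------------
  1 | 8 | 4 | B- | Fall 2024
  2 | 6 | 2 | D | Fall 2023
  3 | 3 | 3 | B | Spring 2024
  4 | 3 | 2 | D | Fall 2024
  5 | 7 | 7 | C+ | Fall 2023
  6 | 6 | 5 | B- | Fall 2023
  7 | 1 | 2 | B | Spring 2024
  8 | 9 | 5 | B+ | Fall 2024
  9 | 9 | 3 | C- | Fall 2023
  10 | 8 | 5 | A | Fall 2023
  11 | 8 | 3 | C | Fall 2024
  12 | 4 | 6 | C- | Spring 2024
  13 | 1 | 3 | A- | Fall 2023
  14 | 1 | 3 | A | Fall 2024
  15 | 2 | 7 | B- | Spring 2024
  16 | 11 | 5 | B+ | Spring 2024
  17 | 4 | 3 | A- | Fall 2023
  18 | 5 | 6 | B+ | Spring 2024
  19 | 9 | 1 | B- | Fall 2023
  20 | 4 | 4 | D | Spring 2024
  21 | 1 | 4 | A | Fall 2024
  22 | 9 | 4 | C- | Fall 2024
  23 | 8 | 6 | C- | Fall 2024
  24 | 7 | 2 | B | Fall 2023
SELECT name, gpa FROM students ORDER BY gpa ASC LIMIT 4

Execution result:
name | gpa
Olivia Johnson | 2.16
Leo Wilson | 2.23
Mia Johnson | 2.37
Eve Garcia | 2.85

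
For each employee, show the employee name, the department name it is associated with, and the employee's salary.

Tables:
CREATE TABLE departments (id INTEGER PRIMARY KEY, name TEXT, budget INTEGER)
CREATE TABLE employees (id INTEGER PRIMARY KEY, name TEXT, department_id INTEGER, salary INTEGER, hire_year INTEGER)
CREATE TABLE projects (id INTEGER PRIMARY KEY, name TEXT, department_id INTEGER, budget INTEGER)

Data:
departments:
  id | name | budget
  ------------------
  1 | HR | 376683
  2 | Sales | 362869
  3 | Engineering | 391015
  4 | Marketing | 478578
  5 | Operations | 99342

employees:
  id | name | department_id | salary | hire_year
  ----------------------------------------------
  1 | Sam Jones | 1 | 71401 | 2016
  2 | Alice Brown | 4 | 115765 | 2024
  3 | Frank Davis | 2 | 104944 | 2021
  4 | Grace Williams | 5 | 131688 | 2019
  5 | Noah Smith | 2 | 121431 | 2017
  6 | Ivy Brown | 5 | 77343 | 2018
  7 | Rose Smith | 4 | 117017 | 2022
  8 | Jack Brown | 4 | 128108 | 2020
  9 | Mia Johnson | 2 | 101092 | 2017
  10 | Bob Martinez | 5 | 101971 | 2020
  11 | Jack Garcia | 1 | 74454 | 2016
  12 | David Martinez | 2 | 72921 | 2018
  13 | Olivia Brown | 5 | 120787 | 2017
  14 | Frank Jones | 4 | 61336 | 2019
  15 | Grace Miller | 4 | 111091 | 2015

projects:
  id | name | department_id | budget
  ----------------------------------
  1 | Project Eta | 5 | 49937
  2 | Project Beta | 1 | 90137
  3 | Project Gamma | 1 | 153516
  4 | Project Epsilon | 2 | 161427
SELECT c.name, p.name AS department, c.salary FROM employees c JOIN departments p ON c.department_id = p.id

Execution result:
name | department | salary
Sam Jones | HR | 71401
Alice Brown | Marketing | 115765
Frank Davis | Sales | 104944
Grace Williams | Operations | 131688
Noah Smith | Sales | 121431
Ivy Brown | Operations | 77343
Rose Smith | Marketing | 117017
Jack Brown | Marketing | 128108
Mia Johnson | Sales | 101092
Bob Martinez | Operations | 101971
Jack Garcia | HR | 74454
David Martinez | Sales | 72921
Olivia Brown | Operations | 120787
Frank Jones | Marketing | 61336
Grace Miller | Marketing | 111091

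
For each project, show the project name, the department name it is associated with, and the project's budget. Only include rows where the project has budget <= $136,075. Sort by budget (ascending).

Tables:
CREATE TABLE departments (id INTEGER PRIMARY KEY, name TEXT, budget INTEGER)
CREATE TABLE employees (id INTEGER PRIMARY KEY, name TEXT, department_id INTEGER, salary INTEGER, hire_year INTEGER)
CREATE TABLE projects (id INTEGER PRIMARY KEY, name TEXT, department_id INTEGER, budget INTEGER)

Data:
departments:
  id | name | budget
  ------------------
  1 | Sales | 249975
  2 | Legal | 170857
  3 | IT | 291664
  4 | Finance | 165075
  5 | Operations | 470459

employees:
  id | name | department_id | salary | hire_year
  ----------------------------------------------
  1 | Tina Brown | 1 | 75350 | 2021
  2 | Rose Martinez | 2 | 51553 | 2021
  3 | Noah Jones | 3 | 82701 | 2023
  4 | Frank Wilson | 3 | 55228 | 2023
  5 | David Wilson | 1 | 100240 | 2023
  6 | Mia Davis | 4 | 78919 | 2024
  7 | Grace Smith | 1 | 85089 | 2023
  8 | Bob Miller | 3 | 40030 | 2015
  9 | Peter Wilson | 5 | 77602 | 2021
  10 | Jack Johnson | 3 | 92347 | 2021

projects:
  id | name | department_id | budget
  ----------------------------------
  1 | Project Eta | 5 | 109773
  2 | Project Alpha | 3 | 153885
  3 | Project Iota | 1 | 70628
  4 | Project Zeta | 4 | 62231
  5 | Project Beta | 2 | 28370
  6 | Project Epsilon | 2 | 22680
SELECT c.name, p.name AS department, c.budget FROM projects c JOIN departments p ON c.department_id = p.id WHERE c.budget <= 136075 ORDER BY c.budget ASC

Execution result:
name | department | budget
Project Epsilon | Legal | 22680
Project Beta | Legal | 28370
Project Zeta | Finance | 62231
Project Iota | Sales | 70628
Project Eta | Operations | 109773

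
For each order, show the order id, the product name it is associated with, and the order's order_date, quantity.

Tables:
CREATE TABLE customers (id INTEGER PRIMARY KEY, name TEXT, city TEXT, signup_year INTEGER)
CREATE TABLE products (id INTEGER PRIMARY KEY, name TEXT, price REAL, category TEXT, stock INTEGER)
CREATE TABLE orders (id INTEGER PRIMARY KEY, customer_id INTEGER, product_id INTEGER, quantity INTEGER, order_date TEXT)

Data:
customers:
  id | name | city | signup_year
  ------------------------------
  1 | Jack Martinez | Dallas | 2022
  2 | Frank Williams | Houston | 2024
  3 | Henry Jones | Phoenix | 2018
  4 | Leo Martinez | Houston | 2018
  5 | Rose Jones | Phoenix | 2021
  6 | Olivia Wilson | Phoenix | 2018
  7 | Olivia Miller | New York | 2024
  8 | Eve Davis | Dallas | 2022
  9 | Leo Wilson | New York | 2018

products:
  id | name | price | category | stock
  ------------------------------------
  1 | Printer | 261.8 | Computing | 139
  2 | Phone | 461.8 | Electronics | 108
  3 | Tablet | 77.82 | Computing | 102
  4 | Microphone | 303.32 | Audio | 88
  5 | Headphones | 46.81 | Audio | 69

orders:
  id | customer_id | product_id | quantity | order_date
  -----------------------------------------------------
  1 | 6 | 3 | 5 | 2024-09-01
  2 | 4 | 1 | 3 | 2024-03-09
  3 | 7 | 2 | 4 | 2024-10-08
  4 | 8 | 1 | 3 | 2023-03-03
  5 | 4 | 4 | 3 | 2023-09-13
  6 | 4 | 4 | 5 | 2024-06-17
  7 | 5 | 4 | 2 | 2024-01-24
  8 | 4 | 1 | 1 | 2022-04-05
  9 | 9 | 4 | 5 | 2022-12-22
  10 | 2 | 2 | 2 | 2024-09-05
SELECT c.id, p.name AS product, c.order_date, c.quantity FROM orders c JOIN products p ON c.product_id = p.id

Execution result:
id | product | order_date | quantity
1 | Tablet | 2024-09-01 | 5
2 | Printer | 2024-03-09 | 3
3 | Phone | 2024-10-08 | 4
4 | Printer | 2023-03-03 | 3
5 | Microphone | 2023-09-13 | 3
6 | Microphone | 2024-06-17 | 5
7 | Microphone | 2024-01-24 | 2
8 | Printer | 2022-04-05 | 1
9 | Microphone | 2022-12-22 | 5
10 | Phone | 2024-09-05 | 2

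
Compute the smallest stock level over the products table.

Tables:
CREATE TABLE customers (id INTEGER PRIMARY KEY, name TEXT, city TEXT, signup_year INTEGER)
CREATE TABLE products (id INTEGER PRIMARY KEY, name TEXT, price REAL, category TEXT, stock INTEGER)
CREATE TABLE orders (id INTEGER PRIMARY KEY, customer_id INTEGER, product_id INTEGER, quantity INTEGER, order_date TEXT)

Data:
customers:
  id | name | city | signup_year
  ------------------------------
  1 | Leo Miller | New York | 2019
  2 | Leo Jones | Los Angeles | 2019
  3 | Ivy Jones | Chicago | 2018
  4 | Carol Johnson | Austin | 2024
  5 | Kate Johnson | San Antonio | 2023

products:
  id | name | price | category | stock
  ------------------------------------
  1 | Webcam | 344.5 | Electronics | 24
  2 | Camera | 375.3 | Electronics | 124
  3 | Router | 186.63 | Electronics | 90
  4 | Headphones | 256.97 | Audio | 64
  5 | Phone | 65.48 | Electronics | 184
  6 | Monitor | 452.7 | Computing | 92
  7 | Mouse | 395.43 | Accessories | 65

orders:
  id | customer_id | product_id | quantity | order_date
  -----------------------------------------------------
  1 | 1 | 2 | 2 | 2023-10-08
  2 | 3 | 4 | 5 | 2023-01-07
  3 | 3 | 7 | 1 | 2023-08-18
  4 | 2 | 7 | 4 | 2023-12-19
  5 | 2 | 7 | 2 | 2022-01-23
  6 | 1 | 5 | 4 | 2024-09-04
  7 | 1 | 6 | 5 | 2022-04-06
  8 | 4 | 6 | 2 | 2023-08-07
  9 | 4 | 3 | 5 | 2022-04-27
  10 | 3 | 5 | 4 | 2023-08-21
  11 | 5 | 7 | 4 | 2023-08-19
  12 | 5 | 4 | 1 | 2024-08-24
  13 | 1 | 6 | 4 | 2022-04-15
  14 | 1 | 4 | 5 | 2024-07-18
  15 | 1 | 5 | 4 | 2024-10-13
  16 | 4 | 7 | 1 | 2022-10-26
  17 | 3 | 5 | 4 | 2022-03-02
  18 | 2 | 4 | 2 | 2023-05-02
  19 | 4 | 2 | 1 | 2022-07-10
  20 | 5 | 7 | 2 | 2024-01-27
SELECT MIN(stock) FROM products

Execution result:
24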